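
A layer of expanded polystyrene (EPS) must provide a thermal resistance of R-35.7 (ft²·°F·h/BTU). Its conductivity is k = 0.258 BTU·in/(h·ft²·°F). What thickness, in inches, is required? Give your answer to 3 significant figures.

L = R × k = 35.7 × 0.258 = 9.211 in

9.21 in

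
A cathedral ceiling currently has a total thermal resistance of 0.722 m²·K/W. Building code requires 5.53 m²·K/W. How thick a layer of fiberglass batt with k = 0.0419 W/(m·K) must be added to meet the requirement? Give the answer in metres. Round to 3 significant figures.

ΔR = 5.53 − 0.722 = 4.808 m²·K/W
L = ΔR × k = 4.808 × 0.0419 = 0.2015 m

0.201 m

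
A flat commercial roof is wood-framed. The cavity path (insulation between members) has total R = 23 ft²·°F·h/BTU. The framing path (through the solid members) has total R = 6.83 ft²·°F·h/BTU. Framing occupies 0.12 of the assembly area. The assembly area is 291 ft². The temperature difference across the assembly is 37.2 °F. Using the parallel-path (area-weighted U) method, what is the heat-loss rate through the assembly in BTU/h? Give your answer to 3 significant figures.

U_eff = 0.88/23 + 0.12/6.83 = 0.03826 + 0.01757 = 0.05583
R_eff = 1/U_eff = 17.91 ft²·°F·h/BTU
Q = 291 × 37.2 / 17.91 = 604.4 BTU/h

604 BTU/h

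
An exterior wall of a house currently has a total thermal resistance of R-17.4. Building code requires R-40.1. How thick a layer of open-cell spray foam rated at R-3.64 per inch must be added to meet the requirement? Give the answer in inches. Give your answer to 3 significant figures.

6.24 in

ΔR = 40.1 − 17.4 = 22.7 ft²·°F·h/BTU
L = ΔR / (R/in) = 22.7/3.64 = 6.236 in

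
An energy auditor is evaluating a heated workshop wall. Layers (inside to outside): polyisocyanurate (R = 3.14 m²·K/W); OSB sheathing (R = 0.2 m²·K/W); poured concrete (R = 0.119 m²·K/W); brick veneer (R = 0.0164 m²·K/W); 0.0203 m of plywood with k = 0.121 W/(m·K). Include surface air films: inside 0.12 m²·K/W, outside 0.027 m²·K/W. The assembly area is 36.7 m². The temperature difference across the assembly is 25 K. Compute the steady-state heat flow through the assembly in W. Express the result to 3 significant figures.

242 W

0.0203/0.121 = 0.1678
R_total = 0.12 + 3.14 + 0.2 + 0.119 + 0.0164 + 0.1678 + 0.027 = 3.79 m²·K/W
Q = A·ΔT/R = 36.7 × 25 / 3.79 = 242.1 W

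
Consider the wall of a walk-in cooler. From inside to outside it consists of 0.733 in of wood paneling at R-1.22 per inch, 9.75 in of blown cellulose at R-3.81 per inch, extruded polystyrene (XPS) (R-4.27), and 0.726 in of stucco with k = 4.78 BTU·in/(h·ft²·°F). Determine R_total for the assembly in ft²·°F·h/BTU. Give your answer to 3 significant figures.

0.733 × 1.22 = 0.8943
9.75 × 3.81 = 37.15
0.726/4.78 = 0.1519
R_total = 0.8943 + 37.15 + 4.27 + 0.1519 = 42.46 ft²·°F·h/BTU

42.5 ft²·°F·h/BTU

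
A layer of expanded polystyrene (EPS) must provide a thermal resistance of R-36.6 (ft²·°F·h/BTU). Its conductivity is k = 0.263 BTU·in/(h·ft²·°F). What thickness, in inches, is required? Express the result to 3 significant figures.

L = R × k = 36.6 × 0.263 = 9.626 in

9.63 in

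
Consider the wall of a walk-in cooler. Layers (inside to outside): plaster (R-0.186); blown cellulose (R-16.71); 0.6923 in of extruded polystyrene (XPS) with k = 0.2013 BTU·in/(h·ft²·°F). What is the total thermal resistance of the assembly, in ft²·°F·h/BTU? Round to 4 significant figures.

0.6923/0.2013 = 3.4391
R_total = 0.186 + 16.71 + 3.4391 = 20.335 ft²·°F·h/BTU

20.34 ft²·°F·h/BTU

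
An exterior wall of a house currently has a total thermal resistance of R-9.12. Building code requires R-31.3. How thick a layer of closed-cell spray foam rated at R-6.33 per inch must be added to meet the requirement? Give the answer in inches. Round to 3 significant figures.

ΔR = 31.3 − 9.12 = 22.18 ft²·°F·h/BTU
L = ΔR / (R/in) = 22.18/6.33 = 3.504 in

3.50 in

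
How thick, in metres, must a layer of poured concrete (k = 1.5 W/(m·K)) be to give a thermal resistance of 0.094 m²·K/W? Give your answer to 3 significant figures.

0.141 m

L = R·k = 0.094 × 1.5 = 0.141 m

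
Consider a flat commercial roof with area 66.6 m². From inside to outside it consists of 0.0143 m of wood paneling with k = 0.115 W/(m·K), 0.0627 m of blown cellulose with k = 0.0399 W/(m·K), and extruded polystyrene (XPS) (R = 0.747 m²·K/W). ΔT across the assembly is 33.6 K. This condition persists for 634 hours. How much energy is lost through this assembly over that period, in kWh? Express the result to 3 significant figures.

581 kWh

0.0143/0.115 = 0.1243
0.0627/0.0399 = 1.571
R_total = 0.1243 + 1.571 + 0.747 = 2.443 m²·K/W
Q = 66.6 × 33.6 / 2.443 = 916.1 W
E = 916.1 W × 634 h / 1000 = 580.8 kWh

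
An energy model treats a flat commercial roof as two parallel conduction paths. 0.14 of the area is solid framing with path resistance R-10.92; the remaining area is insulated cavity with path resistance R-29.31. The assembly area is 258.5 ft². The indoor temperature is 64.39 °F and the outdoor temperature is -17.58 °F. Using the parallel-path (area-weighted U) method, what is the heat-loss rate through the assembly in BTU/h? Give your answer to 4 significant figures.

U_eff = 0.86/29.31 + 0.14/10.92 = 0.029342 + 0.012821 = 0.042162
R_eff = 1/U_eff = 23.718 ft²·°F·h/BTU
Q = 258.5 × (64.39 − (-17.58)) / 23.718 = 893.38 BTU/h

893.4 BTU/h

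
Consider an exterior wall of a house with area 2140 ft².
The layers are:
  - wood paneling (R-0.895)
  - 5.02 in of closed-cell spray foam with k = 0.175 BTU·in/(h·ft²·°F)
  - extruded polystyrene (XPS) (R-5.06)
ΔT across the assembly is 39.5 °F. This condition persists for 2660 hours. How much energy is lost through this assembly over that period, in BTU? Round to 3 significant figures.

5.02/0.175 = 28.69
R_total = 0.895 + 28.69 + 5.06 = 34.64 ft²·°F·h/BTU
Q = 2140 × 39.5 / 34.64 = 2440 BTU/h
E = 2440 × 2660 = 6491000 BTU

6490000 BTU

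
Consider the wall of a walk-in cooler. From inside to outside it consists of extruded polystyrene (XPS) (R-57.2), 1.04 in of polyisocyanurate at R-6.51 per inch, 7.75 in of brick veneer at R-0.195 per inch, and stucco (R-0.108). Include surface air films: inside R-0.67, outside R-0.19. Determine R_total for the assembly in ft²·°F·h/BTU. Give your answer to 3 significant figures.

1.04 × 6.51 = 6.77
7.75 × 0.195 = 1.511
R_total = 0.67 + 57.2 + 6.77 + 1.511 + 0.108 + 0.19 = 66.45 ft²·°F·h/BTU

66.4 ft²·°F·h/BTU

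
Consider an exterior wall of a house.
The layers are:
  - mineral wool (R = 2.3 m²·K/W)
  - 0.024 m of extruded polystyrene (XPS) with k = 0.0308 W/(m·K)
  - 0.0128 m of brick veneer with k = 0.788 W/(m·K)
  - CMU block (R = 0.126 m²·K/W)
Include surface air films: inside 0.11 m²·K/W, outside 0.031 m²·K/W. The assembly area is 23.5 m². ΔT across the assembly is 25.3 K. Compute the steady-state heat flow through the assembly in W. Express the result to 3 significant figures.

177 W

0.024/0.0308 = 0.7792
0.0128/0.788 = 0.01624
R_total = 0.11 + 2.3 + 0.7792 + 0.01624 + 0.126 + 0.031 = 3.362 m²·K/W
Q = A·ΔT/R = 23.5 × 25.3 / 3.362 = 176.8 W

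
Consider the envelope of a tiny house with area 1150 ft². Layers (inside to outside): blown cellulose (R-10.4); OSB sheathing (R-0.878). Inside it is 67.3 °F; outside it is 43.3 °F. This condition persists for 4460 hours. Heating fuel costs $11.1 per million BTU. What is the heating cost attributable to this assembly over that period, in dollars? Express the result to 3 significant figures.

121 dollars

R_total = 10.4 + 0.878 = 11.28 ft²·°F·h/BTU
Q = 1150 × (67.3 − 43.3) / 11.28 = 2447 BTU/h
E = 2447 × 4460 = 10910000 BTU
Cost = 10910000/10⁶ × 11.1 = $121.2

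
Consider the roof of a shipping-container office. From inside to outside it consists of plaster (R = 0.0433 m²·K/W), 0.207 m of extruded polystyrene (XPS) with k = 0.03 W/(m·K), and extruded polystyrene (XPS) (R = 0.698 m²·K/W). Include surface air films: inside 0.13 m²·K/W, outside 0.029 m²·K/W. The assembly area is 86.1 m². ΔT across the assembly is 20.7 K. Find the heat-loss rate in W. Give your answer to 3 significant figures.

0.207/0.03 = 6.9
R_total = 0.13 + 0.0433 + 6.9 + 0.698 + 0.029 = 7.8 m²·K/W
Q = A·ΔT/R = 86.1 × 20.7 / 7.8 = 228.5 W

228 W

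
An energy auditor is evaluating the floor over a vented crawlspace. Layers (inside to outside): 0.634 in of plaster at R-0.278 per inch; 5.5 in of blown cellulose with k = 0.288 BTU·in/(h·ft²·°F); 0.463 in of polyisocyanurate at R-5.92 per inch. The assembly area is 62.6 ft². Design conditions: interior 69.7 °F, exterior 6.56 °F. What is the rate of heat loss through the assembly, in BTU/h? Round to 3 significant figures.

0.634 × 0.278 = 0.1763
5.5/0.288 = 19.1
0.463 × 5.92 = 2.741
R_total = 0.1763 + 19.1 + 2.741 = 22.01 ft²·°F·h/BTU
Q = A·ΔT/R = 62.6 × (69.7 − 6.56) / 22.01 = 179.5 BTU/h

180 BTU/h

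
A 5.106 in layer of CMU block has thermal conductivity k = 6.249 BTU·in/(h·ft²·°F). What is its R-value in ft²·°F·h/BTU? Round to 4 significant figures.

R = L/k = 5.106/6.249 = 0.81709 ft²·°F·h/BTU

0.8171 ft²·°F·h/BTU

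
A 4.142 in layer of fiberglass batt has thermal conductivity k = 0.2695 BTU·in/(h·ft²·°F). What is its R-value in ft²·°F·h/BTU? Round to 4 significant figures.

R = L/k = 4.142/0.2695 = 15.369 ft²·°F·h/BTU

15.37 ft²·°F·h/BTU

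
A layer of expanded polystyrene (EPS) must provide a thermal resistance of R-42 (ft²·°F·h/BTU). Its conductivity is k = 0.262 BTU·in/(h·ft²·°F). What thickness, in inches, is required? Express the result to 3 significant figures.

L = R × k = 42 × 0.262 = 11 in

11.0 in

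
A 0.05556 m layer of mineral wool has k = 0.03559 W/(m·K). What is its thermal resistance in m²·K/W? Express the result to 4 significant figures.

1.561 m²·K/W

R = L/k = 0.05556/0.03559 = 1.5611 m²·K/W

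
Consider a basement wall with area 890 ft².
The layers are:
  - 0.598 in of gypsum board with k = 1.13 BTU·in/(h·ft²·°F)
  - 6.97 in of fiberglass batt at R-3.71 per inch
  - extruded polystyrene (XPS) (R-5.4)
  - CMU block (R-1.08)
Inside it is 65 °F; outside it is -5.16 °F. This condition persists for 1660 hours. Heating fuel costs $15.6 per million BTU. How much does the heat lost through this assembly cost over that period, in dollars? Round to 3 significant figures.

49.2 dollars

0.598/1.13 = 0.5292
6.97 × 3.71 = 25.86
R_total = 0.5292 + 25.86 + 5.4 + 1.08 = 32.87 ft²·°F·h/BTU
Q = 890 × (65 − (-5.16)) / 32.87 = 1900 BTU/h
E = 1900 × 1660 = 3154000 BTU
Cost = 3154000/10⁶ × 15.6 = $49.2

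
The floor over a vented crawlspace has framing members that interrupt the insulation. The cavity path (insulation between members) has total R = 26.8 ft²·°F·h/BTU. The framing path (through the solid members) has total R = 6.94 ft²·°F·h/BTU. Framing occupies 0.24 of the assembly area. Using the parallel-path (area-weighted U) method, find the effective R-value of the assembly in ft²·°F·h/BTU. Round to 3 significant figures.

U_eff = 0.76/26.8 + 0.24/6.94 = 0.02836 + 0.03458 = 0.06294
R_eff = 1/U_eff = 15.89 ft²·°F·h/BTU

15.9 ft²·°F·h/BTU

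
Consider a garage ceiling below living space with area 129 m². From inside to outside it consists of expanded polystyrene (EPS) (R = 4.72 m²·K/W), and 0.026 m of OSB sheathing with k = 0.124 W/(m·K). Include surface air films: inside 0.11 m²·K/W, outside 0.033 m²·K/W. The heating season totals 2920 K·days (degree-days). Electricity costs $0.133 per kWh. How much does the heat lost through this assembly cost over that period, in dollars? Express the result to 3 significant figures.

237 dollars

0.026/0.124 = 0.2097
R_total = 0.11 + 4.72 + 0.2097 + 0.033 = 5.073 m²·K/W
E = A × HDD × 24 / R / 1000 = 129 × 2920 × 24 / 5.073 / 1000 = 1782 kWh
Cost = 1782 × 0.133 = $237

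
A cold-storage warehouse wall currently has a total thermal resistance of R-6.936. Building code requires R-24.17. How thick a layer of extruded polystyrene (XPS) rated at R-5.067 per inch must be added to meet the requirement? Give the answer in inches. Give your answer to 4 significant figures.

ΔR = 24.17 − 6.936 = 17.234 ft²·°F·h/BTU
L = ΔR / (R/in) = 17.234/5.067 = 3.4012 in

3.401 in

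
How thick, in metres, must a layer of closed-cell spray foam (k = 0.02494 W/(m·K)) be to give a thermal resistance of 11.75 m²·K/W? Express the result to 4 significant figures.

L = R·k = 11.75 × 0.02494 = 0.29304 m

0.2930 m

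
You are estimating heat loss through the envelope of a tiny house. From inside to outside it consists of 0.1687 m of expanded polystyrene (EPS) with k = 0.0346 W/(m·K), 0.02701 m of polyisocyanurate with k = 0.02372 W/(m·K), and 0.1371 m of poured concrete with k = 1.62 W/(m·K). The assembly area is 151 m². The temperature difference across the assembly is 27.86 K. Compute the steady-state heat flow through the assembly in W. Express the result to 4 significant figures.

689.8 W

0.1687/0.0346 = 4.8757
0.02701/0.02372 = 1.1387
0.1371/1.62 = 0.08463
R_total = 4.8757 + 1.1387 + 0.08463 = 6.0991 m²·K/W
Q = A·ΔT/R = 151 × 27.86 / 6.0991 = 689.76 W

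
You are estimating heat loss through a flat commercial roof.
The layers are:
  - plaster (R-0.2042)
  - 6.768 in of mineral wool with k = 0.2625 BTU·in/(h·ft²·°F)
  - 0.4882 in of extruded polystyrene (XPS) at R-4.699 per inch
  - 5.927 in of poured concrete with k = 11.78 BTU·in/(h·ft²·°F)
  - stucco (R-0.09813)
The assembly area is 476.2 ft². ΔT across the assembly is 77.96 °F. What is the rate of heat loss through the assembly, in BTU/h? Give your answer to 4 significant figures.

1285 BTU/h

6.768/0.2625 = 25.783
0.4882 × 4.699 = 2.2941
5.927/11.78 = 0.50314
R_total = 0.2042 + 25.783 + 2.2941 + 0.50314 + 0.09813 = 28.882 ft²·°F·h/BTU
Q = A·ΔT/R = 476.2 × 77.96 / 28.882 = 1285.4 BTU/h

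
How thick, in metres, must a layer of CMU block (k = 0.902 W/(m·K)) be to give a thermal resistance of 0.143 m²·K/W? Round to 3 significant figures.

L = R·k = 0.143 × 0.902 = 0.129 m

0.129 m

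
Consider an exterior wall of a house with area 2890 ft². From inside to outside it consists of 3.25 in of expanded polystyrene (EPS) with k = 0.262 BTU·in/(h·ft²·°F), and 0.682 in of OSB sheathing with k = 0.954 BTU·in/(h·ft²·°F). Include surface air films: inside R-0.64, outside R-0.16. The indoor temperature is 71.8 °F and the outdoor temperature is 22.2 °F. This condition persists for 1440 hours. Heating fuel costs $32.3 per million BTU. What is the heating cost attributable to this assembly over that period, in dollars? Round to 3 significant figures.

479 dollars

3.25/0.262 = 12.4
0.682/0.954 = 0.7149
R_total = 0.64 + 12.4 + 0.7149 + 0.16 = 13.92 ft²·°F·h/BTU
Q = 2890 × (71.8 − 22.2) / 13.92 = 10300 BTU/h
E = 10300 × 1440 = 14830000 BTU
Cost = 14830000/10⁶ × 32.3 = $479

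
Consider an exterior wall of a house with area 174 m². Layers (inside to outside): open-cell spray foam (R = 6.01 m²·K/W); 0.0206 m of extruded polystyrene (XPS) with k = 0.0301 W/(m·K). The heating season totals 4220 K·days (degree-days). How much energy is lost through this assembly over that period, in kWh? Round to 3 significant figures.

0.0206/0.0301 = 0.6844
R_total = 6.01 + 0.6844 = 6.694 m²·K/W
E = A × HDD × 24 / R / 1000 = 174 × 4220 × 24 / 6.694 / 1000 = 2632 kWh

2630 kWh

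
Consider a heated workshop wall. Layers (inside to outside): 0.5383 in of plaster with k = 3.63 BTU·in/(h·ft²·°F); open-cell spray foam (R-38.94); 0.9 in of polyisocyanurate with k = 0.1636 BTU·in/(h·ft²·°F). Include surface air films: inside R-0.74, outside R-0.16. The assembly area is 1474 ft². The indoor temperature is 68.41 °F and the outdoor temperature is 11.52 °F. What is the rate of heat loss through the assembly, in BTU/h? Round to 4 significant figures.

0.5383/3.63 = 0.14829
0.9/0.1636 = 5.5012
R_total = 0.74 + 0.14829 + 38.94 + 5.5012 + 0.16 = 45.49 ft²·°F·h/BTU
Q = A·ΔT/R = 1474 × (68.41 − 11.52) / 45.49 = 1843.4 BTU/h

1843 BTU/h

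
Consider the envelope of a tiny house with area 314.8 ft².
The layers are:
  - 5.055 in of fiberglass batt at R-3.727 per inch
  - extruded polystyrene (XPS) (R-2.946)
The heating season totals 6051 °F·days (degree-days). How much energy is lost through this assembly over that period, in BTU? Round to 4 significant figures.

5.055 × 3.727 = 18.84
R_total = 18.84 + 2.946 = 21.786 ft²·°F·h/BTU
E = A × HDD × 24 / R = 314.8 × 6051 × 24 / 21.786 = 2098400 BTU

2098000 BTU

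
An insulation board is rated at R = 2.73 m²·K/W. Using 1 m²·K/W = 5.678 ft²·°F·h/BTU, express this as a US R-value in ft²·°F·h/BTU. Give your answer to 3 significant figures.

15.5 ft²·°F·h/BTU

R_US = 2.73 × 5.678 = 15.5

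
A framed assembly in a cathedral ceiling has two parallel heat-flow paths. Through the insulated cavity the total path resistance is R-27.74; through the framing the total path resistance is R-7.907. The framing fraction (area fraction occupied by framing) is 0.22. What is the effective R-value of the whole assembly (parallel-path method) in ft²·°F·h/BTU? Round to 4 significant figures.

U_eff = 0.78/27.74 + 0.22/7.907 = 0.028118 + 0.027823 = 0.055942
R_eff = 1/U_eff = 17.876 ft²·°F·h/BTU

17.88 ft²·°F·h/BTU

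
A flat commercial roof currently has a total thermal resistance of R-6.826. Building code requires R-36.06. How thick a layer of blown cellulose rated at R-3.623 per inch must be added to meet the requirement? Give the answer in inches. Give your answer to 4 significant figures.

ΔR = 36.06 − 6.826 = 29.234 ft²·°F·h/BTU
L = ΔR / (R/in) = 29.234/3.623 = 8.069 in

8.069 in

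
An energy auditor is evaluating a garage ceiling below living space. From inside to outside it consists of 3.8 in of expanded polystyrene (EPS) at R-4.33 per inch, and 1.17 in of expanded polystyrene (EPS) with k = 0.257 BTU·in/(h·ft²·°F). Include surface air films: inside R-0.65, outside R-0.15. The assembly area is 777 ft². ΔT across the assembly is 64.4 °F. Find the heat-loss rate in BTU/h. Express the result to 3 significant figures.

3.8 × 4.33 = 16.45
1.17/0.257 = 4.553
R_total = 0.65 + 16.45 + 4.553 + 0.15 = 21.81 ft²·°F·h/BTU
Q = A·ΔT/R = 777 × 64.4 / 21.81 = 2295 BTU/h

2290 BTU/h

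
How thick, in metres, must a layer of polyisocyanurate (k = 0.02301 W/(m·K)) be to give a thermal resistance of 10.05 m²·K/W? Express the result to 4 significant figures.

0.2313 m

L = R·k = 10.05 × 0.02301 = 0.23125 m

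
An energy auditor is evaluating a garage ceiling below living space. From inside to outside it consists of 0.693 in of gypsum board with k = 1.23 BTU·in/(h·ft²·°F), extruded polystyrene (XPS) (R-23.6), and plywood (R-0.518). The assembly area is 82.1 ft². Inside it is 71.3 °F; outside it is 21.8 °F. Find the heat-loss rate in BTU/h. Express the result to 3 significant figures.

0.693/1.23 = 0.5634
R_total = 0.5634 + 23.6 + 0.518 = 24.68 ft²·°F·h/BTU
Q = A·ΔT/R = 82.1 × (71.3 − 21.8) / 24.68 = 164.7 BTU/h

165 BTU/h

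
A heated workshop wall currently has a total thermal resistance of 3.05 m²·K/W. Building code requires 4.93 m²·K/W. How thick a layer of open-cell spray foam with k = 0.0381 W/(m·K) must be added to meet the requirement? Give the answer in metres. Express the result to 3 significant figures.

ΔR = 4.93 − 3.05 = 1.88 m²·K/W
L = ΔR × k = 1.88 × 0.0381 = 0.07163 m

0.0716 m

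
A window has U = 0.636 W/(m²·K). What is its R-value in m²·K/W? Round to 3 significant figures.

1.57 m²·K/W

R = 1/U = 1/0.636 = 1.572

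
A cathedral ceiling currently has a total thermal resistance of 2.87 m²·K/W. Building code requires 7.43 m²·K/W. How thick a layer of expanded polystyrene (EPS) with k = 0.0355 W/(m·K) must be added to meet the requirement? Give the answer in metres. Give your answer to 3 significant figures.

0.162 m

ΔR = 7.43 − 2.87 = 4.56 m²·K/W
L = ΔR × k = 4.56 × 0.0355 = 0.1619 m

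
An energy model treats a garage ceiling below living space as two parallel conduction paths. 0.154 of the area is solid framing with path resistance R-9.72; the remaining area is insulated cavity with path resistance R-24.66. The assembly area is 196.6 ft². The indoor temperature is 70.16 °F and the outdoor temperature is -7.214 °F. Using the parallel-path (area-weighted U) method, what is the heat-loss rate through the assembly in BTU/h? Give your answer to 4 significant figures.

762.9 BTU/h

U_eff = 0.846/24.66 + 0.154/9.72 = 0.034307 + 0.015844 = 0.05015
R_eff = 1/U_eff = 19.94 ft²·°F·h/BTU
Q = 196.6 × (70.16 − (-7.214)) / 19.94 = 762.87 BTU/h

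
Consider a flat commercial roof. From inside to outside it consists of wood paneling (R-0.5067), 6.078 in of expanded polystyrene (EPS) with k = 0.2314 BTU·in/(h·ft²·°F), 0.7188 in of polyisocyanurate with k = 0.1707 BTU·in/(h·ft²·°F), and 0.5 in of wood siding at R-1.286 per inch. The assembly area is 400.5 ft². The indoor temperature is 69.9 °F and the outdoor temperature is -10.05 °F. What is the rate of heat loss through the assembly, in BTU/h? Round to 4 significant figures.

6.078/0.2314 = 26.266
0.7188/0.1707 = 4.2109
0.5 × 1.286 = 0.643
R_total = 0.5067 + 26.266 + 4.2109 + 0.643 = 31.627 ft²·°F·h/BTU
Q = A·ΔT/R = 400.5 × (69.9 − (-10.05)) / 31.627 = 1012.4 BTU/h

1012 BTU/h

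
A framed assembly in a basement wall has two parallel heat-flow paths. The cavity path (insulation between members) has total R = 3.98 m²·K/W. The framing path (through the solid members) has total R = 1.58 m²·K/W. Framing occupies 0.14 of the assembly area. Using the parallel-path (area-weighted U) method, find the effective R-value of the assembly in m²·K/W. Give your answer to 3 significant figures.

U_eff = 0.86/3.98 + 0.14/1.58 = 0.2161 + 0.08861 = 0.3047
R_eff = 1/U_eff = 3.282 m²·K/W

3.28 m²·K/W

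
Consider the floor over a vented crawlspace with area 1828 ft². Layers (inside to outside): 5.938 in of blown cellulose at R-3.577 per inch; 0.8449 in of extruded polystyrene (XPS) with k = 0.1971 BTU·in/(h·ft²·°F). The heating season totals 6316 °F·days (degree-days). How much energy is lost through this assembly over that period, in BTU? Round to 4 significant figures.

10860000 BTU

5.938 × 3.577 = 21.24
0.8449/0.1971 = 4.2867
R_total = 21.24 + 4.2867 = 25.527 ft²·°F·h/BTU
E = A × HDD × 24 / R = 1828 × 6316 × 24 / 25.527 = 10855000 BTU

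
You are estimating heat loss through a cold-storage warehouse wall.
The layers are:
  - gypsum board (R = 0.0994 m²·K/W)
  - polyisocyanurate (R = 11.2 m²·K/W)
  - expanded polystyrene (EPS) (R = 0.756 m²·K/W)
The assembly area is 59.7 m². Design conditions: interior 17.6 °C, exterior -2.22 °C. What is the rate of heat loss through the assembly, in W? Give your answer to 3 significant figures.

98.2 W

R_total = 0.0994 + 11.2 + 0.756 = 12.06 m²·K/W
Q = A·ΔT/R = 59.7 × (17.6 − (-2.22)) / 12.06 = 98.15 W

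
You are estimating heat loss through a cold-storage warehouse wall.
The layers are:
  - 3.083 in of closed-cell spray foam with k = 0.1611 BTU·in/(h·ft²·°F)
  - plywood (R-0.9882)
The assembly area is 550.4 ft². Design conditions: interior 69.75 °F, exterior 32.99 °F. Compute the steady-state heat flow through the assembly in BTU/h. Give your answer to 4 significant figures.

3.083/0.1611 = 19.137
R_total = 19.137 + 0.9882 = 20.125 ft²·°F·h/BTU
Q = A·ΔT/R = 550.4 × (69.75 − 32.99) / 20.125 = 1005.3 BTU/h

1005 BTU/h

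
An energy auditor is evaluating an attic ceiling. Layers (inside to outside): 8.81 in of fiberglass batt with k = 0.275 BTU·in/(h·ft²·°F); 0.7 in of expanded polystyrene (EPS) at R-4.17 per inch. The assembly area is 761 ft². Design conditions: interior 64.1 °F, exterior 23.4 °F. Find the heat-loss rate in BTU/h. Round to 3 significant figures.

8.81/0.275 = 32.04
0.7 × 4.17 = 2.919
R_total = 32.04 + 2.919 = 34.96 ft²·°F·h/BTU
Q = A·ΔT/R = 761 × (64.1 − 23.4) / 34.96 = 886.1 BTU/h

886 BTU/h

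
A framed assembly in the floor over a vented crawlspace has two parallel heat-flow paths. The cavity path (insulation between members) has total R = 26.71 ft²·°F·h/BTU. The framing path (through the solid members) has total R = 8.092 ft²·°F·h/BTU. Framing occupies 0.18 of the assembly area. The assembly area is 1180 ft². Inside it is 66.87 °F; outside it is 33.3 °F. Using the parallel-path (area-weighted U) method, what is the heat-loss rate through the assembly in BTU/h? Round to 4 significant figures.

2097 BTU/h

U_eff = 0.82/26.71 + 0.18/8.092 = 0.0307 + 0.022244 = 0.052944
R_eff = 1/U_eff = 18.888 ft²·°F·h/BTU
Q = 1180 × (66.87 − 33.3) / 18.888 = 2097.3 BTU/h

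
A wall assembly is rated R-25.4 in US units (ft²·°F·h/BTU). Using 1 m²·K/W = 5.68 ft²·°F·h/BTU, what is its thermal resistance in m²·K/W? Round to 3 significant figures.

R_SI = 25.4/5.68 = 4.472

4.47 m²·K/W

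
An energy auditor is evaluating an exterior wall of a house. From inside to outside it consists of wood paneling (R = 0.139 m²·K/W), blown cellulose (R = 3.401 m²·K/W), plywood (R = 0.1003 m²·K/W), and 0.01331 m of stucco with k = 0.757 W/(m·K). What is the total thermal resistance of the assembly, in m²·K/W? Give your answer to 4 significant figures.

0.01331/0.757 = 0.017583
R_total = 0.139 + 3.401 + 0.1003 + 0.017583 = 3.6579 m²·K/W

3.658 m²·K/W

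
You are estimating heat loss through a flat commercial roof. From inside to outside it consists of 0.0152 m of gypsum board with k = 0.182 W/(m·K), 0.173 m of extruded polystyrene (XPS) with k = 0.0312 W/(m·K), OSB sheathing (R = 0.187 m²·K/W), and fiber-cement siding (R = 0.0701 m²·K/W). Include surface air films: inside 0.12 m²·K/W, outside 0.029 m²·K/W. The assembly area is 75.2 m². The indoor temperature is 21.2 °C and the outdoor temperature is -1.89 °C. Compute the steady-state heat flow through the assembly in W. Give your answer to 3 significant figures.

0.0152/0.182 = 0.08352
0.173/0.0312 = 5.545
R_total = 0.12 + 0.08352 + 5.545 + 0.187 + 0.0701 + 0.029 = 6.034 m²·K/W
Q = A·ΔT/R = 75.2 × (21.2 − (-1.89)) / 6.034 = 287.7 W

288 W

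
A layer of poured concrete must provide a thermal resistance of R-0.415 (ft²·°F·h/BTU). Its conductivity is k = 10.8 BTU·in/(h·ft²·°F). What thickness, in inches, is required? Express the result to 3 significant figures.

4.48 in

L = R × k = 0.415 × 10.8 = 4.482 in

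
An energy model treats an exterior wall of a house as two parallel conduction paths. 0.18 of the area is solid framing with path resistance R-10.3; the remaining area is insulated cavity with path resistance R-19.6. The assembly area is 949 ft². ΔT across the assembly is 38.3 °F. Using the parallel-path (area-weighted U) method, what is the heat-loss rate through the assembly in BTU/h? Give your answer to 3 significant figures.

U_eff = 0.82/19.6 + 0.18/10.3 = 0.04184 + 0.01748 = 0.05931
R_eff = 1/U_eff = 16.86 ft²·°F·h/BTU
Q = 949 × 38.3 / 16.86 = 2156 BTU/h

2160 BTU/h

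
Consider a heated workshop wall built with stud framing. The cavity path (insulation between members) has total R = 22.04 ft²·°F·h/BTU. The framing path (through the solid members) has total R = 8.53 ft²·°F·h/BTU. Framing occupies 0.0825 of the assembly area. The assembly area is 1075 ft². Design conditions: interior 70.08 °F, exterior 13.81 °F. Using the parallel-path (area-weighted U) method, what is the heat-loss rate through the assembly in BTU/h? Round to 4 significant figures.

3103 BTU/h

U_eff = 0.9175/22.04 + 0.0825/8.53 = 0.041629 + 0.0096717 = 0.051301
R_eff = 1/U_eff = 19.493 ft²·°F·h/BTU
Q = 1075 × (70.08 − 13.81) / 19.493 = 3103.2 BTU/h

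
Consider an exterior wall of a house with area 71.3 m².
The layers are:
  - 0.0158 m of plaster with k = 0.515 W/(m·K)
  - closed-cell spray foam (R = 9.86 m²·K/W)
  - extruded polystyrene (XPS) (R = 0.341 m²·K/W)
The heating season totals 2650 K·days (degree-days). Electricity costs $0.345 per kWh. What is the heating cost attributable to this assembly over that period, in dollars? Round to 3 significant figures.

153 dollars

0.0158/0.515 = 0.03068
R_total = 0.03068 + 9.86 + 0.341 = 10.23 m²·K/W
E = A × HDD × 24 / R / 1000 = 71.3 × 2650 × 24 / 10.23 / 1000 = 443.2 kWh
Cost = 443.2 × 0.345 = $152.9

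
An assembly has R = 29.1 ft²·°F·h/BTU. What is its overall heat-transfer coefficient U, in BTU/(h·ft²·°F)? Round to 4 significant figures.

0.03436 BTU/(h·ft²·°F)

U = 1/R = 1/29.1 = 0.034364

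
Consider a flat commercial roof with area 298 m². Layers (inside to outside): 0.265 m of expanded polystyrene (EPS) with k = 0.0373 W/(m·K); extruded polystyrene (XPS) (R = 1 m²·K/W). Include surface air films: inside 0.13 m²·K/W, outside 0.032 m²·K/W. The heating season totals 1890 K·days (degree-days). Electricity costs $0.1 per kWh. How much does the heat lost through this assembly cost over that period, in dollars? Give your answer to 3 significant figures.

164 dollars

0.265/0.0373 = 7.105
R_total = 0.13 + 7.105 + 1 + 0.032 = 8.267 m²·K/W
E = A × HDD × 24 / R / 1000 = 298 × 1890 × 24 / 8.267 / 1000 = 1635 kWh
Cost = 1635 × 0.1 = $163.5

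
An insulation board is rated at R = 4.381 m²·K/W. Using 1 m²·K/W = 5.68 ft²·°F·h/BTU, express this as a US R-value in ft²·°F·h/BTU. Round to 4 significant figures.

24.88 ft²·°F·h/BTU

R_US = 4.381 × 5.68 = 24.884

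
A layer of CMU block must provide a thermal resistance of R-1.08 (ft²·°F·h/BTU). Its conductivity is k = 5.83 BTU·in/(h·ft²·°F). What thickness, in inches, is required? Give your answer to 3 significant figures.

L = R × k = 1.08 × 5.83 = 6.296 in

6.30 in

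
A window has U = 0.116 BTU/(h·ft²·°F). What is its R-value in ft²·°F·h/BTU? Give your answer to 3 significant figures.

R = 1/U = 1/0.116 = 8.621

8.62 ft²·°F·h/BTU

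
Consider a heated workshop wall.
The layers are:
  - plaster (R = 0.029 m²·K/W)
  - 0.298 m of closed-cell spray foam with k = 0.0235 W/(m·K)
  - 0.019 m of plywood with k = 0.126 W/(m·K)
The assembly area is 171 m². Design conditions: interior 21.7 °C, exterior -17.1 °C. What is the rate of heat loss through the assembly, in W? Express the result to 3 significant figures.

516 W

0.298/0.0235 = 12.68
0.019/0.126 = 0.1508
R_total = 0.029 + 12.68 + 0.1508 = 12.86 m²·K/W
Q = A·ΔT/R = 171 × (21.7 − (-17.1)) / 12.86 = 515.9 W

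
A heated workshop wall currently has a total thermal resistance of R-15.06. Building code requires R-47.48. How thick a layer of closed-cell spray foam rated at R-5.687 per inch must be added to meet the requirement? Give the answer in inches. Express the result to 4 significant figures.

ΔR = 47.48 − 15.06 = 32.42 ft²·°F·h/BTU
L = ΔR / (R/in) = 32.42/5.687 = 5.7007 in

5.701 in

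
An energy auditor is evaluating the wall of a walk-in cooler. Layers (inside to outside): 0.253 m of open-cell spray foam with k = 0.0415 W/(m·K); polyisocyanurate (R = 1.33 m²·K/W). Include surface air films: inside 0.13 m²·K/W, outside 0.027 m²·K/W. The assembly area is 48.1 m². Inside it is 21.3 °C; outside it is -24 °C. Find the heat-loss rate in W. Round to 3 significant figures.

287 W

0.253/0.0415 = 6.096
R_total = 0.13 + 6.096 + 1.33 + 0.027 = 7.583 m²·K/W
Q = A·ΔT/R = 48.1 × (21.3 − (-24)) / 7.583 = 287.3 W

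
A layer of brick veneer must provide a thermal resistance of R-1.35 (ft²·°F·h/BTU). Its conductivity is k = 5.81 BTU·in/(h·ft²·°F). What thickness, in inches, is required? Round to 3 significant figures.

L = R × k = 1.35 × 5.81 = 7.843 in

7.84 in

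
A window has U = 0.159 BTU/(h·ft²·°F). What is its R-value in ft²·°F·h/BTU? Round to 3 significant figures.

6.29 ft²·°F·h/BTU

R = 1/U = 1/0.159 = 6.289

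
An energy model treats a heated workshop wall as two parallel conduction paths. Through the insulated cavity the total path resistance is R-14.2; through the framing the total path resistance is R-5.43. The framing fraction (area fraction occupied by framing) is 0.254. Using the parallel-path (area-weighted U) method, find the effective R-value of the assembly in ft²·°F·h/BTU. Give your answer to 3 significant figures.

U_eff = 0.746/14.2 + 0.254/5.43 = 0.05254 + 0.04678 = 0.09931
R_eff = 1/U_eff = 10.07 ft²·°F·h/BTU

10.1 ft²·°F·h/BTU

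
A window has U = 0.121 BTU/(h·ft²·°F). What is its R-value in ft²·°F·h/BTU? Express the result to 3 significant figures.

8.26 ft²·°F·h/BTU

R = 1/U = 1/0.121 = 8.264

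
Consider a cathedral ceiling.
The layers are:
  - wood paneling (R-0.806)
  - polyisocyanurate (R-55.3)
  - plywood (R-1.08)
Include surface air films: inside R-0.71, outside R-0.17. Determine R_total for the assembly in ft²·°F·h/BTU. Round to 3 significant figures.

R_total = 0.71 + 0.806 + 55.3 + 1.08 + 0.17 = 58.07 ft²·°F·h/BTU

58.1 ft²·°F·h/BTU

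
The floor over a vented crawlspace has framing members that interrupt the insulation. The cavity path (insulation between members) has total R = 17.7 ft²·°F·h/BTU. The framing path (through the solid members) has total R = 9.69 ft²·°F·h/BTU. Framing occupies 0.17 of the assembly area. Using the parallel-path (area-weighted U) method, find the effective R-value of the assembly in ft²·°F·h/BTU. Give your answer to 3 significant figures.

15.5 ft²·°F·h/BTU

U_eff = 0.83/17.7 + 0.17/9.69 = 0.04689 + 0.01754 = 0.06444
R_eff = 1/U_eff = 15.52 ft²·°F·h/BTU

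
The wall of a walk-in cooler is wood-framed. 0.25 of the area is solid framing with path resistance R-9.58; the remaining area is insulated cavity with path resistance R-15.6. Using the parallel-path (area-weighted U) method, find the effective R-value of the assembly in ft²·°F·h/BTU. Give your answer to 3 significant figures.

13.5 ft²·°F·h/BTU

U_eff = 0.75/15.6 + 0.25/9.58 = 0.04808 + 0.0261 = 0.07417
R_eff = 1/U_eff = 13.48 ft²·°F·h/BTU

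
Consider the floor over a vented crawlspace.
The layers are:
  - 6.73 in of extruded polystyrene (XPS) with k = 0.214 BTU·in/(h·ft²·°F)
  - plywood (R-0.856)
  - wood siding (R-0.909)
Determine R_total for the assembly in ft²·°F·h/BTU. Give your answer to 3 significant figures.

33.2 ft²·°F·h/BTU

6.73/0.214 = 31.45
R_total = 31.45 + 0.856 + 0.909 = 33.21 ft²·°F·h/BTU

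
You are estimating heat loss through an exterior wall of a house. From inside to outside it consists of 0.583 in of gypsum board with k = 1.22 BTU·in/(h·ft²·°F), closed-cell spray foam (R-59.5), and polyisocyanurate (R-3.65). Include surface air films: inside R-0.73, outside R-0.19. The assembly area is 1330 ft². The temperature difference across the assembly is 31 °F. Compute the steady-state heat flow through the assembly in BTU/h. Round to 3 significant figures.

639 BTU/h

0.583/1.22 = 0.4779
R_total = 0.73 + 0.4779 + 59.5 + 3.65 + 0.19 = 64.55 ft²·°F·h/BTU
Q = A·ΔT/R = 1330 × 31 / 64.55 = 638.8 BTU/h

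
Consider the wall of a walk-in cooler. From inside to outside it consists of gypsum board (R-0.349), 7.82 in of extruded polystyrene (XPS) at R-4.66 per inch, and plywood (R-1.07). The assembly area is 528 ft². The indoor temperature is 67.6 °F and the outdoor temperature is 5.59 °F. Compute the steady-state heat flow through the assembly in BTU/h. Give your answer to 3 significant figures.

865 BTU/h

7.82 × 4.66 = 36.44
R_total = 0.349 + 36.44 + 1.07 = 37.86 ft²·°F·h/BTU
Q = A·ΔT/R = 528 × (67.6 − 5.59) / 37.86 = 864.8 BTU/h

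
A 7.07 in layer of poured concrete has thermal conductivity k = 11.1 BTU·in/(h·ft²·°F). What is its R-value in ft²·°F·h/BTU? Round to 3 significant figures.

0.637 ft²·°F·h/BTU

R = L/k = 7.07/11.1 = 0.6369 ft²·°F·h/BTU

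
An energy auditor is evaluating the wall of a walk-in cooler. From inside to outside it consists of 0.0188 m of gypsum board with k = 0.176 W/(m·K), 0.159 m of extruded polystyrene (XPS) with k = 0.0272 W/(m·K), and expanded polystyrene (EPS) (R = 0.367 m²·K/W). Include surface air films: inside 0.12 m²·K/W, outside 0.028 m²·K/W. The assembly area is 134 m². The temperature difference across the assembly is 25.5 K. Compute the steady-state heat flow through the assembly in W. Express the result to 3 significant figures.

528 W

0.0188/0.176 = 0.1068
0.159/0.0272 = 5.846
R_total = 0.12 + 0.1068 + 5.846 + 0.367 + 0.028 = 6.467 m²·K/W
Q = A·ΔT/R = 134 × 25.5 / 6.467 = 528.3 W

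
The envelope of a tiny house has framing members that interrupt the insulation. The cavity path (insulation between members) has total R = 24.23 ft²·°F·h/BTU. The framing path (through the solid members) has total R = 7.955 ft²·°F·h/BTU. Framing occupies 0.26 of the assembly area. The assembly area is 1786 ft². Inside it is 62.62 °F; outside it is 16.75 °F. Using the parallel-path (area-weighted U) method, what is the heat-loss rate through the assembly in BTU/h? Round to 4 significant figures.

5180 BTU/h

U_eff = 0.74/24.23 + 0.26/7.955 = 0.030541 + 0.032684 = 0.063224
R_eff = 1/U_eff = 15.817 ft²·°F·h/BTU
Q = 1786 × (62.62 − 16.75) / 15.817 = 5179.6 BTU/h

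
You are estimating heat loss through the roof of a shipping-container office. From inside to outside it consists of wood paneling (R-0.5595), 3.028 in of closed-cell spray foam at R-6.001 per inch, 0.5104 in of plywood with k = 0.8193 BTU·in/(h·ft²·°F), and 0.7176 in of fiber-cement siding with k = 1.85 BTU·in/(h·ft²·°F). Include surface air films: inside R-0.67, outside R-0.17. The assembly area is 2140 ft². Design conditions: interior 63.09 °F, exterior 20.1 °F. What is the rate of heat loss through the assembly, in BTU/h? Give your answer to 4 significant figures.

3.028 × 6.001 = 18.171
0.5104/0.8193 = 0.62297
0.7176/1.85 = 0.38789
R_total = 0.67 + 0.5595 + 18.171 + 0.62297 + 0.38789 + 0.17 = 20.581 ft²·°F·h/BTU
Q = A·ΔT/R = 2140 × (63.09 − 20.1) / 20.581 = 4470 BTU/h

4470 BTU/h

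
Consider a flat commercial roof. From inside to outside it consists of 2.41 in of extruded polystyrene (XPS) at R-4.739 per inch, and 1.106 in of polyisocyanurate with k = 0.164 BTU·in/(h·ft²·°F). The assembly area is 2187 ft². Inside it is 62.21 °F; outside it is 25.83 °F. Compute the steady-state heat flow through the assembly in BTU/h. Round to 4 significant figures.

2.41 × 4.739 = 11.421
1.106/0.164 = 6.7439
R_total = 11.421 + 6.7439 = 18.165 ft²·°F·h/BTU
Q = A·ΔT/R = 2187 × (62.21 − 25.83) / 18.165 = 4380 BTU/h

4380 BTU/h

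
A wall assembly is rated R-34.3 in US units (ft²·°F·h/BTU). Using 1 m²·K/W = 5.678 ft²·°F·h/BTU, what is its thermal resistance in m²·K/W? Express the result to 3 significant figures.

R_SI = 34.3/5.678 = 6.041

6.04 m²·K/W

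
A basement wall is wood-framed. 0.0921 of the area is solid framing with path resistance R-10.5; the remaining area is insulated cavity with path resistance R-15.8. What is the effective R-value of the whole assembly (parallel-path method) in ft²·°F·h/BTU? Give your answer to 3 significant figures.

U_eff = 0.9079/15.8 + 0.0921/10.5 = 0.05746 + 0.008771 = 0.06623
R_eff = 1/U_eff = 15.1 ft²·°F·h/BTU

15.1 ft²·°F·h/BTU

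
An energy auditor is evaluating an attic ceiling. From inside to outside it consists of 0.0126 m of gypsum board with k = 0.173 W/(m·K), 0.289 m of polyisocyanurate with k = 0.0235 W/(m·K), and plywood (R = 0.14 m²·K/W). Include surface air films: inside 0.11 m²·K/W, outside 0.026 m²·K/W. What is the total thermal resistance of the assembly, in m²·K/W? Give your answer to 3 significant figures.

12.6 m²·K/W

0.0126/0.173 = 0.07283
0.289/0.0235 = 12.3
R_total = 0.11 + 0.07283 + 12.3 + 0.14 + 0.026 = 12.65 m²·K/W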